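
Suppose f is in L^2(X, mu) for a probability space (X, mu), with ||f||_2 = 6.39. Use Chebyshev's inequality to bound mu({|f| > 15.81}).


Chebyshev/Markov inequality: mu(|f| > eps) <= (||f||_p / eps)^p
Step 1: ||f||_2 / eps = 6.39 / 15.81 = 0.404175
Step 2: Raise to power p = 2:
  (0.404175)^2 = 0.163357
Step 3: Therefore mu(|f| > 15.81) <= 0.163357


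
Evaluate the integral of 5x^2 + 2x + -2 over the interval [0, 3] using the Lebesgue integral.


The Lebesgue integral of a Riemann-integrable function agrees with the Riemann integral.
Antiderivative F(x) = (5/3)x^3 + (2/2)x^2 + -2x
F(3) = (5/3)*3^3 + (2/2)*3^2 + -2*3
     = (5/3)*27 + (2/2)*9 + -2*3
     = 45 + 9 + -6
     = 48
F(0) = 0.0
Integral = F(3) - F(0) = 48 - 0.0 = 48


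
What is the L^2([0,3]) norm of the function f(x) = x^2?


Step 1: ||f||_2 = (integral_0^3 |x^2|^2 dx)^(1/2)
     = (integral_0^3 x^4 dx)^(1/2)
Step 2: integral_0^3 x^4 dx = [x^5/(5)] from 0 to 3 = 3^5/5
     = 243/5 = 48.6
Step 3: ||f||_2 = (48.6)^(1/2) = 6.97137


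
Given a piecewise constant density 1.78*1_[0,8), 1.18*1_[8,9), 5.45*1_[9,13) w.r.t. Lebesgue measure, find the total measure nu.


Integrate each piece of the Radon-Nikodym derivative:
Step 1: integral_0^8 1.78 dx = 1.78*(8-0) = 1.78*8 = 14.24
Step 2: integral_8^9 1.18 dx = 1.18*(9-8) = 1.18*1 = 1.18
Step 3: integral_9^13 5.45 dx = 5.45*(13-9) = 5.45*4 = 21.8
Total: 14.24 + 1.18 + 21.8 = 37.22


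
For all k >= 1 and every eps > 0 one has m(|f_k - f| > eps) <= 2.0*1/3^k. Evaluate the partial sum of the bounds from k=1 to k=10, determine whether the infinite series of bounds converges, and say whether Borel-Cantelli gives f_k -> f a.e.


Step 1: List the terms 2.0*1/3^k for k = 1 to 10:
  k=1: 0.666667
  k=2: 0.222222
  k=3: 0.074074
  k=4: 0.024691
  k=5: 0.00823
  k=6: 0.002743
  k=7: 9.144947e-04
  k=8: 3.048316e-04
  k=9: 1.016105e-04
  k=10: 3.387018e-05
Step 2: Partial sum = 0.666667 + 0.222222 + 0.074074 + 0.024691 + 0.00823 + 0.002743 + 9.144947e-04 + 3.048316e-04 + 1.016105e-04 + 3.387018e-05
     = 0.999983
Step 3: The full series sum_(k>=1) 2.0*1/3^k converges (geometric series with ratio 1/3 < 1; a constant multiple of a convergent series converges).
Step 4: Fix eps > 0. Since sum_k m(|f_k - f| > eps) < infinity, the Borel-Cantelli lemma gives
        m(limsup_k {|f_k - f| > eps}) = 0, i.e. for a.e. x, |f_k(x) - f(x)| <= eps for all large k.
        Applying this with eps = 1/j for j = 1, 2, ... and intersecting the countably many full-measure sets,
        for a.e. x we get limsup_k |f_k(x) - f(x)| <= 1/j for every j, hence f_k -> f almost everywhere.
Conclusion: series converges; Borel-Cantelli yields f_k -> f a.e.


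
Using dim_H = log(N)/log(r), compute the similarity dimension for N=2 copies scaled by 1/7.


For a self-similar set with N copies scaled by 1/r:
dim_H = log(N)/log(r) = log(2)/log(7)
= 0.693147/1.94591
= 0.356207


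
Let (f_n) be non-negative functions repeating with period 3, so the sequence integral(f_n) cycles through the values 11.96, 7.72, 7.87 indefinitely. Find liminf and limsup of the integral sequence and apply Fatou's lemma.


The sequence (integral(f_n)) is periodic with period 3, repeating the values 11.96, 7.72, 7.87 indefinitely.
Step 1: For a periodic sequence, every tail (a_m, a_(m+1), ...) contains all 3 period values infinitely often.
Step 2: Hence inf of every tail = min of the period values = min(11.96, 7.72, 7.87) = 7.72.
        liminf_n integral(f_n) = sup over m of (inf of tail from m) = 7.72.
Step 3: Similarly sup of every tail = max of the period values = 11.96.
        limsup_n integral(f_n) = 11.96.
Step 4: Fatou's lemma: integral(liminf_n f_n) <= liminf_n integral(f_n) = 7.72.
        So the integral of the pointwise liminf is at most 7.72.


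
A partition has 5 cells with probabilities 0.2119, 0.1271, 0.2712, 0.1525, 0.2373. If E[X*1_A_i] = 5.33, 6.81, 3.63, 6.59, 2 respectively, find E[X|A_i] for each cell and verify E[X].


For each cell A_i: E[X|A_i] = E[X*1_A_i] / P(A_i)
Step 1: E[X|A_1] = 5.33 / 0.2119 = 25.153374
Step 2: E[X|A_2] = 6.81 / 0.1271 = 53.579858
Step 3: E[X|A_3] = 3.63 / 0.2712 = 13.384956
Step 4: E[X|A_4] = 6.59 / 0.1525 = 43.213115
Step 5: E[X|A_5] = 2 / 0.2373 = 8.42815
Verification: E[X] = sum E[X*1_A_i] = 5.33 + 6.81 + 3.63 + 6.59 + 2 = 24.36


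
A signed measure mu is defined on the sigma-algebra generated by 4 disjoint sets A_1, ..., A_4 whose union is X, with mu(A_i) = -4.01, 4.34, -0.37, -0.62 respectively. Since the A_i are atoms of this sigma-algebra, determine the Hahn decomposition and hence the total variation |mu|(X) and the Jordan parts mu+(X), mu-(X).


Step 1: Every measurable set is a union of atoms (the cells / points), so a Hahn decomposition is
  obtained by grouping atoms by sign: P = union of atoms with mu > 0, N = union of the remaining atoms.
  Atoms in P (indices): 2;  atoms in N (indices): 1, 3, 4
  Positive values: 4.34
  Negative values: -4.01, -0.37, -0.62
Step 2: mu+(X) = mu(P) = sum of positive atom values = 4.34
Step 3: mu-(X) = -mu(N) = sum of |negative atom values| = 5
Step 4: |mu|(X) = mu+(X) + mu-(X) = 4.34 + 5 = 9.34


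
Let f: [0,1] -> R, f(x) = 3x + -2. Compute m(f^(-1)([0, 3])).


f^(-1)([0, 3]) = {x : 0 <= 3x + -2 <= 3}
Solving: (0 - -2)/3 <= x <= (3 - -2)/3
= [0.666667, 1.666667]
Intersecting with [0,1]: [0.666667, 1]
Measure = 1 - 0.666667 = 0.333333


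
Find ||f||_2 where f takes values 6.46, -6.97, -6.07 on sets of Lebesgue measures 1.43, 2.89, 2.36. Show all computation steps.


Step 1: Compute |f_i|^2 for each value:
  |6.46|^2 = 41.7316
  |-6.97|^2 = 48.5809
  |-6.07|^2 = 36.8449
Step 2: Multiply by measures and sum:
  41.7316 * 1.43 = 59.676188
  48.5809 * 2.89 = 140.398801
  36.8449 * 2.36 = 86.953964
Sum = 59.676188 + 140.398801 + 86.953964 = 287.028953
Step 3: Take the p-th root:
||f||_2 = (287.028953)^(1/2) = 16.941929


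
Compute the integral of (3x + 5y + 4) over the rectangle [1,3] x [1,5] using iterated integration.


By Fubini, integrate in x first, then y.
Step 1: Fix y, integrate over x in [1,3]:
  integral(3x + 5y + 4, x=1..3)
  = 3*(3^2 - 1^2)/2 + (5y + 4)*(3 - 1)
  = 12 + (5y + 4)*2
  = 12 + 10y + 8
  = 20 + 10y
Step 2: Integrate over y in [1,5]:
  integral(20 + 10y, y=1..5)
  = 20*4 + 10*(5^2 - 1^2)/2
  = 80 + 120
  = 200


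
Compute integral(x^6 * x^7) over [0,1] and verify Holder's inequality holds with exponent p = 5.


Step 1: Exact integral of f*g = integral(x^13, 0, 1) = 1/14
     = 0.071429
Step 2: Holder bound with p=5, q=1.25:
  ||f||_p = (integral x^30 dx)^(1/5) = (1/31)^(1/5) = 0.503185
  ||g||_q = (integral x^8.75 dx)^(1/1.25) = (1/9.75)^(1/1.25) = 0.161732
Step 3: Holder bound = ||f||_p * ||g||_q = 0.503185 * 0.161732 = 0.081381
Verification: 0.071429 <= 0.081381 (Holder holds)


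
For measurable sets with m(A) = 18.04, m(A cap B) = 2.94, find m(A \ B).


m(A \ B) = m(A) - m(A n B)
= 18.04 - 2.94
= 15.1


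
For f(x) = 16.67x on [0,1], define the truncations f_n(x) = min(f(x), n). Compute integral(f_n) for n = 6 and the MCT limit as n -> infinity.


f(x) = 16.67x on [0,1]; f_n(x) = min(16.67x, n). At n = 6:
Step 1: f(x) reaches 6 at x = 6/16.67 = 0.359928
Step 2: integral(f_6) = integral(16.67x, 0, 0.359928) + integral(6, 0.359928, 1)
       = 16.67*0.359928^2/2 + 6*(1 - 0.359928)
       = 1.079784 + 3.840432
       = 4.920216
Step 3: As n -> infinity, f_n increases to f, so by MCT integral(f_n) -> integral(f) = 16.67/2 = 8.335.
Convergence: integral(f_6) = 4.920216 -> 8.335 as n -> infinity


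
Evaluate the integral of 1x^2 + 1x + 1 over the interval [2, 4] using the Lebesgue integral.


The Lebesgue integral of a Riemann-integrable function agrees with the Riemann integral.
Antiderivative F(x) = (1/3)x^3 + (1/2)x^2 + 1x
F(4) = (1/3)*4^3 + (1/2)*4^2 + 1*4
     = (1/3)*64 + (1/2)*16 + 1*4
     = 21.333333 + 8 + 4
     = 33.333333
F(2) = 6.666667
Integral = F(4) - F(2) = 33.333333 - 6.666667 = 26.666667


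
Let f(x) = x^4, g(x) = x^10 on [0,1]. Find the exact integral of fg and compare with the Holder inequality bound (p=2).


Step 1: Exact integral of f*g = integral(x^14, 0, 1) = 1/15
     = 0.066667
Step 2: Holder bound with p=2, q=2:
  ||f||_p = (integral x^8 dx)^(1/2) = (1/9)^(1/2) = 0.333333
  ||g||_q = (integral x^20 dx)^(1/2) = (1/21)^(1/2) = 0.218218
Step 3: Holder bound = ||f||_p * ||g||_q = 0.333333 * 0.218218 = 0.072739
Verification: 0.066667 <= 0.072739 (Holder holds)


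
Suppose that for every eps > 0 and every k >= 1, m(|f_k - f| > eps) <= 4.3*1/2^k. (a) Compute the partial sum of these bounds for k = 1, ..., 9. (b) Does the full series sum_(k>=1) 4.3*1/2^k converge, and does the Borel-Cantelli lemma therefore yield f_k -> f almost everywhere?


Step 1: List the terms 4.3*1/2^k for k = 1 to 9:
  k=1: 2.15
  k=2: 1.075
  k=3: 0.5375
  k=4: 0.26875
  k=5: 0.134375
  k=6: 0.067187
  k=7: 0.033594
  k=8: 0.016797
  k=9: 0.008398
Step 2: Partial sum = 2.15 + 1.075 + 0.5375 + 0.26875 + 0.134375 + 0.067187 + 0.033594 + 0.016797 + 0.008398
     = 4.291602
Step 3: The full series sum_(k>=1) 4.3*1/2^k converges (geometric series with ratio 1/2 < 1; a constant multiple of a convergent series converges).
Step 4: Fix eps > 0. Since sum_k m(|f_k - f| > eps) < infinity, the Borel-Cantelli lemma gives
        m(limsup_k {|f_k - f| > eps}) = 0, i.e. for a.e. x, |f_k(x) - f(x)| <= eps for all large k.
        Applying this with eps = 1/j for j = 1, 2, ... and intersecting the countably many full-measure sets,
        for a.e. x we get limsup_k |f_k(x) - f(x)| <= 1/j for every j, hence f_k -> f almost everywhere.
Conclusion: series converges; Borel-Cantelli yields f_k -> f a.e.


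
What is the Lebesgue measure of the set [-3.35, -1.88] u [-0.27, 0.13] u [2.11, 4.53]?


For pairwise disjoint intervals, m(union) = sum of lengths.
= (-1.88 - -3.35) + (0.13 - -0.27) + (4.53 - 2.11)
= 1.47 + 0.4 + 2.42
= 4.29


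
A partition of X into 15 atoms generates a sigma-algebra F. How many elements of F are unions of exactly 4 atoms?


Each element of F is a union of some subset of the 15 atoms.
Elements that are unions of exactly 4 atoms correspond to 4-element subsets of the 15 atoms.
Count = C(15, 4) = 15! / (4! * 11!) = 1365.


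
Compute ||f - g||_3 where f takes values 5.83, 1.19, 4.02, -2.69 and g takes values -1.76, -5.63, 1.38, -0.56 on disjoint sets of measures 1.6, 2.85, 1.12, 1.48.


Step 1: Compute differences f_i - g_i:
  5.83 - -1.76 = 7.59
  1.19 - -5.63 = 6.82
  4.02 - 1.38 = 2.64
  -2.69 - -0.56 = -2.13
Step 2: Compute |diff|^3 * measure for each set:
  |7.59|^3 * 1.6 = 437.245479 * 1.6 = 699.592766
  |6.82|^3 * 2.85 = 317.214568 * 2.85 = 904.061519
  |2.64|^3 * 1.12 = 18.399744 * 1.12 = 20.607713
  |-2.13|^3 * 1.48 = 9.663597 * 1.48 = 14.302124
Step 3: Sum = 1638.564122
Step 4: ||f-g||_3 = (1638.564122)^(1/3) = 11.789294


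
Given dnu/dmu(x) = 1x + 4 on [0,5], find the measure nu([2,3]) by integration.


nu(A) = integral_A (dnu/dmu) dmu = integral_2^3 (1x + 4) dx
Step 1: Antiderivative F(x) = (1/2)x^2 + 4x
Step 2: F(3) = (1/2)*3^2 + 4*3 = 4.5 + 12 = 16.5
Step 3: F(2) = (1/2)*2^2 + 4*2 = 2 + 8 = 10
Step 4: nu([2,3]) = F(3) - F(2) = 16.5 - 10 = 6.5


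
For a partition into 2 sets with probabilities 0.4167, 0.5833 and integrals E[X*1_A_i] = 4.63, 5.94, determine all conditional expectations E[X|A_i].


For each cell A_i: E[X|A_i] = E[X*1_A_i] / P(A_i)
Step 1: E[X|A_1] = 4.63 / 0.4167 = 11.111111
Step 2: E[X|A_2] = 5.94 / 0.5833 = 10.183439
Verification: E[X] = sum E[X*1_A_i] = 4.63 + 5.94 = 10.57


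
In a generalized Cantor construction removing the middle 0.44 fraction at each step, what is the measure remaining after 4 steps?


Step 1: At each step, fraction remaining = 1 - 0.44 = 0.56
Step 2: After 4 steps, measure = (0.56)^4
Step 3: Computing the power step by step:
  After step 1: 0.56
  After step 2: 0.3136
  After step 3: 0.175616
  After step 4: 0.098345
Result = 0.098345


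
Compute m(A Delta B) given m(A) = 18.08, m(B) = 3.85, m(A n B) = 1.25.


m(A Delta B) = m(A) + m(B) - 2*m(A n B)
= 18.08 + 3.85 - 2*1.25
= 18.08 + 3.85 - 2.5
= 19.43


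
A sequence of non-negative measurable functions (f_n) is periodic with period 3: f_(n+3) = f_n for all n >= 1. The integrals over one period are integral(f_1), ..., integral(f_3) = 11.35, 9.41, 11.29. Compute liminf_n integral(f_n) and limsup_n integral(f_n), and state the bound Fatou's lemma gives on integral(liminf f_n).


The sequence (integral(f_n)) is periodic with period 3, repeating the values 11.35, 9.41, 11.29 indefinitely.
Step 1: For a periodic sequence, every tail (a_m, a_(m+1), ...) contains all 3 period values infinitely often.
Step 2: Hence inf of every tail = min of the period values = min(11.35, 9.41, 11.29) = 9.41.
        liminf_n integral(f_n) = sup over m of (inf of tail from m) = 9.41.
Step 3: Similarly sup of every tail = max of the period values = 11.35.
        limsup_n integral(f_n) = 11.35.
Step 4: Fatou's lemma: integral(liminf_n f_n) <= liminf_n integral(f_n) = 9.41.
        So the integral of the pointwise liminf is at most 9.41.


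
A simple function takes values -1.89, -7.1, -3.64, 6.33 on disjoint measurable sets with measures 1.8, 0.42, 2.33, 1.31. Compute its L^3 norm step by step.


Step 1: Compute |f_i|^3 for each value:
  |-1.89|^3 = 6.751269
  |-7.1|^3 = 357.911
  |-3.64|^3 = 48.228544
  |6.33|^3 = 253.636137
Step 2: Multiply by measures and sum:
  6.751269 * 1.8 = 12.152284
  357.911 * 0.42 = 150.32262
  48.228544 * 2.33 = 112.372508
  253.636137 * 1.31 = 332.263339
Sum = 12.152284 + 150.32262 + 112.372508 + 332.263339 = 607.110751
Step 3: Take the p-th root:
||f||_3 = (607.110751)^(1/3) = 8.467515


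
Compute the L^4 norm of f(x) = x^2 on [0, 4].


Step 1: ||f||_4 = (integral_0^4 |x^2|^4 dx)^(1/4)
     = (integral_0^4 x^8 dx)^(1/4)
Step 2: integral_0^4 x^8 dx = [x^9/(9)] from 0 to 4 = 4^9/9
     = 262144/9 = 29127.111111
Step 3: ||f||_4 = (29127.111111)^(1/4) = 13.063945


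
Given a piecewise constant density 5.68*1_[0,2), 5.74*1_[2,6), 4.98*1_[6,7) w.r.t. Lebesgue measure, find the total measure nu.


Integrate each piece of the Radon-Nikodym derivative:
Step 1: integral_0^2 5.68 dx = 5.68*(2-0) = 5.68*2 = 11.36
Step 2: integral_2^6 5.74 dx = 5.74*(6-2) = 5.74*4 = 22.96
Step 3: integral_6^7 4.98 dx = 4.98*(7-6) = 4.98*1 = 4.98
Total: 11.36 + 22.96 + 4.98 = 39.3


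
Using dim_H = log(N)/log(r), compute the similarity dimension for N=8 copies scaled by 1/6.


For a self-similar set with N copies scaled by 1/r:
dim_H = log(N)/log(r) = log(8)/log(6)
= 2.079442/1.791759
= 1.160558


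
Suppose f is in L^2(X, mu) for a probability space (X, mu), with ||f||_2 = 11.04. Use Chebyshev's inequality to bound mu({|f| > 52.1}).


Chebyshev/Markov inequality: mu(|f| > eps) <= (||f||_p / eps)^p
Step 1: ||f||_2 / eps = 11.04 / 52.1 = 0.2119
Step 2: Raise to power p = 2:
  (0.2119)^2 = 0.044902
Step 3: Therefore mu(|f| > 52.1) <= 0.044902


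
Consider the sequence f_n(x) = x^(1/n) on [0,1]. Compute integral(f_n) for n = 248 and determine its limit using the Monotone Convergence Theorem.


At n = 248: f_248(x) = x^(1/248).
Step 1: integral(x^(1/248), 0, 1) = [x^(1/248+1) / (1/248+1)] from 0 to 1
     = 1 / (1/248 + 1) = 1 / ((248+1)/248) = 248/(248+1)
     = 248/249 = 0.995984
Step 2: As n -> infinity, f_n(x) = x^(1/n) -> 1 for x in (0,1], and f_n is increasing in n.
By MCT, lim_n integral(f_n) = integral(lim_n f_n) = integral(1, 0, 1) = 1.
Step 3: Verify convergence: 248/249 = 0.995984 -> 1


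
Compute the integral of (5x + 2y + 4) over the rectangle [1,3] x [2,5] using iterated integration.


By Fubini, integrate in x first, then y.
Step 1: Fix y, integrate over x in [1,3]:
  integral(5x + 2y + 4, x=1..3)
  = 5*(3^2 - 1^2)/2 + (2y + 4)*(3 - 1)
  = 20 + (2y + 4)*2
  = 20 + 4y + 8
  = 28 + 4y
Step 2: Integrate over y in [2,5]:
  integral(28 + 4y, y=2..5)
  = 28*3 + 4*(5^2 - 2^2)/2
  = 84 + 42
  = 126


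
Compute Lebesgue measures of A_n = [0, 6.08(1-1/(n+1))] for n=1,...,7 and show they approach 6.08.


By continuity of measure from below: if A_n increases to A, then m(A_n) -> m(A).
Here A = [0, 6.08], so m(A) = 6.08
Step 1: a_1 = 6.08*(1 - 1/2) = 3.04, m(A_1) = 3.04
Step 2: a_2 = 6.08*(1 - 1/3) = 4.0533, m(A_2) = 4.0533
Step 3: a_3 = 6.08*(1 - 1/4) = 4.56, m(A_3) = 4.56
Step 4: a_4 = 6.08*(1 - 1/5) = 4.864, m(A_4) = 4.864
Step 5: a_5 = 6.08*(1 - 1/6) = 5.0667, m(A_5) = 5.0667
Step 6: a_6 = 6.08*(1 - 1/7) = 5.2114, m(A_6) = 5.2114
Step 7: a_7 = 6.08*(1 - 1/8) = 5.32, m(A_7) = 5.32
Limit: m(A_n) -> m([0,6.08]) = 6.08


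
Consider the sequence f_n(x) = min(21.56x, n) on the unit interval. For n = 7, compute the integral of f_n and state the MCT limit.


f(x) = 21.56x on [0,1]; f_n(x) = min(21.56x, n). At n = 7:
Step 1: f(x) reaches 7 at x = 7/21.56 = 0.324675
Step 2: integral(f_7) = integral(21.56x, 0, 0.324675) + integral(7, 0.324675, 1)
       = 21.56*0.324675^2/2 + 7*(1 - 0.324675)
       = 1.136364 + 4.727273
       = 5.863636
Step 3: As n -> infinity, f_n increases to f, so by MCT integral(f_n) -> integral(f) = 21.56/2 = 10.78.
Convergence: integral(f_7) = 5.863636 -> 10.78 as n -> infinity


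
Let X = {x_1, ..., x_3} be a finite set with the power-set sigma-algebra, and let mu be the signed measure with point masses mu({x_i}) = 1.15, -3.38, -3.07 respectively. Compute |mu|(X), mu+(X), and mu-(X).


Step 1: Every measurable set is a union of atoms (the cells / points), so a Hahn decomposition is
  obtained by grouping atoms by sign: P = union of atoms with mu > 0, N = union of the remaining atoms.
  Atoms in P (indices): 1;  atoms in N (indices): 2, 3
  Positive values: 1.15
  Negative values: -3.38, -3.07
Step 2: mu+(X) = mu(P) = sum of positive atom values = 1.15
Step 3: mu-(X) = -mu(N) = sum of |negative atom values| = 6.45
Step 4: |mu|(X) = mu+(X) + mu-(X) = 1.15 + 6.45 = 7.6


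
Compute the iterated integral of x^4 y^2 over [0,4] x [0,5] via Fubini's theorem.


By Fubini's theorem, the double integral factors as a product of single integrals:
Step 1: integral_0^4 x^4 dx = [x^5/5] from 0 to 4
     = 4^5/5 = 204.8
Step 2: integral_0^5 y^2 dy = [y^3/3] from 0 to 5
     = 5^3/3 = 41.666667
Step 3: Double integral = 204.8 * 41.666667 = 8533.333333


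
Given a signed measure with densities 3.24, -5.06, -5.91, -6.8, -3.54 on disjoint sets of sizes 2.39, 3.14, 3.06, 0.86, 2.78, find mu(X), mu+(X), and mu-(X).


Step 1: Compute signed measure on each set:
  Set 1: 3.24 * 2.39 = 7.7436
  Set 2: -5.06 * 3.14 = -15.8884
  Set 3: -5.91 * 3.06 = -18.0846
  Set 4: -6.8 * 0.86 = -5.848
  Set 5: -3.54 * 2.78 = -9.8412
Step 2: Total signed measure = (7.7436) + (-15.8884) + (-18.0846) + (-5.848) + (-9.8412)
     = -41.9186
Step 3: Positive part mu+(X) = sum of positive contributions = 7.7436
Step 4: Negative part mu-(X) = |sum of negative contributions| = 49.6622


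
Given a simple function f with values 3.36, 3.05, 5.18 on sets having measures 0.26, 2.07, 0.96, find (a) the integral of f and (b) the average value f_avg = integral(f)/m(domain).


Step 1: Integral = sum(value_i * measure_i)
= 3.36*0.26 + 3.05*2.07 + 5.18*0.96
= 0.8736 + 6.3135 + 4.9728
= 12.1599
Step 2: Total measure of domain = 0.26 + 2.07 + 0.96 = 3.29
Step 3: Average value = 12.1599 / 3.29 = 3.696018


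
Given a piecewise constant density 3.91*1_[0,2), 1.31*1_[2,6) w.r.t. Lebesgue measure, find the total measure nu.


Integrate each piece of the Radon-Nikodym derivative:
Step 1: integral_0^2 3.91 dx = 3.91*(2-0) = 3.91*2 = 7.82
Step 2: integral_2^6 1.31 dx = 1.31*(6-2) = 1.31*4 = 5.24
Total: 7.82 + 5.24 = 13.06


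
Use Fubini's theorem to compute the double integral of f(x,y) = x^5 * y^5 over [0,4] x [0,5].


By Fubini's theorem, the double integral factors as a product of single integrals:
Step 1: integral_0^4 x^5 dx = [x^6/6] from 0 to 4
     = 4^6/6 = 682.666667
Step 2: integral_0^5 y^5 dy = [y^6/6] from 0 to 5
     = 5^6/6 = 2604.166667
Step 3: Double integral = 682.666667 * 2604.166667 = 1.777778e+06


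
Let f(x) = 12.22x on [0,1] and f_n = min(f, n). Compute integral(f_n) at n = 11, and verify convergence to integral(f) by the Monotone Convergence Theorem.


f(x) = 12.22x on [0,1]; f_n(x) = min(12.22x, n). At n = 11:
Step 1: f(x) reaches 11 at x = 11/12.22 = 0.900164
Step 2: integral(f_11) = integral(12.22x, 0, 0.900164) + integral(11, 0.900164, 1)
       = 12.22*0.900164^2/2 + 11*(1 - 0.900164)
       = 4.9509 + 1.0982
       = 6.0491
Step 3: As n -> infinity, f_n increases to f, so by MCT integral(f_n) -> integral(f) = 12.22/2 = 6.11.
Convergence: integral(f_11) = 6.0491 -> 6.11 as n -> infinity


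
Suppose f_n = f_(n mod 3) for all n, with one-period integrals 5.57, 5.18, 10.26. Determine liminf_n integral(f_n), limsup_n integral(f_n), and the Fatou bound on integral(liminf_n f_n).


The sequence (integral(f_n)) is periodic with period 3, repeating the values 5.57, 5.18, 10.26 indefinitely.
Step 1: For a periodic sequence, every tail (a_m, a_(m+1), ...) contains all 3 period values infinitely often.
Step 2: Hence inf of every tail = min of the period values = min(5.57, 5.18, 10.26) = 5.18.
        liminf_n integral(f_n) = sup over m of (inf of tail from m) = 5.18.
Step 3: Similarly sup of every tail = max of the period values = 10.26.
        limsup_n integral(f_n) = 10.26.
Step 4: Fatou's lemma: integral(liminf_n f_n) <= liminf_n integral(f_n) = 5.18.
        So the integral of the pointwise liminf is at most 5.18.


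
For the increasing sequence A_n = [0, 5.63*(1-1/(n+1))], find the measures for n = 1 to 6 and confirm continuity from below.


By continuity of measure from below: if A_n increases to A, then m(A_n) -> m(A).
Here A = [0, 5.63], so m(A) = 5.63
Step 1: a_1 = 5.63*(1 - 1/2) = 2.815, m(A_1) = 2.815
Step 2: a_2 = 5.63*(1 - 1/3) = 3.7533, m(A_2) = 3.7533
Step 3: a_3 = 5.63*(1 - 1/4) = 4.2225, m(A_3) = 4.2225
Step 4: a_4 = 5.63*(1 - 1/5) = 4.504, m(A_4) = 4.504
Step 5: a_5 = 5.63*(1 - 1/6) = 4.6917, m(A_5) = 4.6917
Step 6: a_6 = 5.63*(1 - 1/7) = 4.8257, m(A_6) = 4.8257
Limit: m(A_n) -> m([0,5.63]) = 5.63


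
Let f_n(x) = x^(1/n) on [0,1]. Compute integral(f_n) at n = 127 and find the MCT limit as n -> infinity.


At n = 127: f_127(x) = x^(1/127).
Step 1: integral(x^(1/127), 0, 1) = [x^(1/127+1) / (1/127+1)] from 0 to 1
     = 1 / (1/127 + 1) = 1 / ((127+1)/127) = 127/(127+1)
     = 127/128 = 0.992188
Step 2: As n -> infinity, f_n(x) = x^(1/n) -> 1 for x in (0,1], and f_n is increasing in n.
By MCT, lim_n integral(f_n) = integral(lim_n f_n) = integral(1, 0, 1) = 1.
Step 3: Verify convergence: 127/128 = 0.992188 -> 1


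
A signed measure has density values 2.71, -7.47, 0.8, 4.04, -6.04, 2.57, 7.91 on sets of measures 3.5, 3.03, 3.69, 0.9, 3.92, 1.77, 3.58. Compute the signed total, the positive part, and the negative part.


Step 1: Compute signed measure on each set:
  Set 1: 2.71 * 3.5 = 9.485
  Set 2: -7.47 * 3.03 = -22.6341
  Set 3: 0.8 * 3.69 = 2.952
  Set 4: 4.04 * 0.9 = 3.636
  Set 5: -6.04 * 3.92 = -23.6768
  Set 6: 2.57 * 1.77 = 4.5489
  Set 7: 7.91 * 3.58 = 28.3178
Step 2: Total signed measure = (9.485) + (-22.6341) + (2.952) + (3.636) + (-23.6768) + (4.5489) + (28.3178)
     = 2.6288
Step 3: Positive part mu+(X) = sum of positive contributions = 48.9397
Step 4: Negative part mu-(X) = |sum of negative contributions| = 46.3109


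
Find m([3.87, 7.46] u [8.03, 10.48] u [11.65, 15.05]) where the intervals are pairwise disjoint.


For pairwise disjoint intervals, m(union) = sum of lengths.
= (7.46 - 3.87) + (10.48 - 8.03) + (15.05 - 11.65)
= 3.59 + 2.45 + 3.4
= 9.44


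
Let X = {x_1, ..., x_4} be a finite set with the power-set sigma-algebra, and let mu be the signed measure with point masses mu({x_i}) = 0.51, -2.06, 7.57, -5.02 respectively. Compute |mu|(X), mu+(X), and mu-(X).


Step 1: Every measurable set is a union of atoms (the cells / points), so a Hahn decomposition is
  obtained by grouping atoms by sign: P = union of atoms with mu > 0, N = union of the remaining atoms.
  Atoms in P (indices): 1, 3;  atoms in N (indices): 2, 4
  Positive values: 0.51, 7.57
  Negative values: -2.06, -5.02
Step 2: mu+(X) = mu(P) = sum of positive atom values = 8.08
Step 3: mu-(X) = -mu(N) = sum of |negative atom values| = 7.08
Step 4: |mu|(X) = mu+(X) + mu-(X) = 8.08 + 7.08 = 15.16


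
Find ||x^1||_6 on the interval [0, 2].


Step 1: ||f||_6 = (integral_0^2 |x^1|^6 dx)^(1/6)
     = (integral_0^2 x^6 dx)^(1/6)
Step 2: integral_0^2 x^6 dx = [x^7/(7)] from 0 to 2 = 2^7/7
     = 128/7 = 18.285714
Step 3: ||f||_6 = (18.285714)^(1/6) = 1.623125


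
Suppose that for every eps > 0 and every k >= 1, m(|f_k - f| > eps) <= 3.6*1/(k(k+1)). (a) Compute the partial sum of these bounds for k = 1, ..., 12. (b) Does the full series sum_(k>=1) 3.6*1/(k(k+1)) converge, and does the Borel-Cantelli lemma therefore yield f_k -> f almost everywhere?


Step 1: List the terms 3.6*1/(k(k+1)) for k = 1 to 12:
  k=1: 1.8
  k=2: 0.6
  k=3: 0.3
  k=4: 0.18
  k=5: 0.12
  k=6: 0.085714
  k=7: 0.064286
  k=8: 0.05
  k=9: 0.04
  k=10: 0.032727
  k=11: 0.027273
  k=12: 0.023077
Step 2: Partial sum = 1.8 + 0.6 + 0.3 + 0.18 + 0.12 + 0.085714 + 0.064286 + 0.05 + 0.04 + 0.032727 + 0.027273 + 0.023077
     = 3.323077
Step 3: The full series sum_(k>=1) 3.6*1/(k(k+1)) converges (telescoping series sum 1/(k(k+1)) = 1; a constant multiple of a convergent series converges).
Step 4: Fix eps > 0. Since sum_k m(|f_k - f| > eps) < infinity, the Borel-Cantelli lemma gives
        m(limsup_k {|f_k - f| > eps}) = 0, i.e. for a.e. x, |f_k(x) - f(x)| <= eps for all large k.
        Applying this with eps = 1/j for j = 1, 2, ... and intersecting the countably many full-measure sets,
        for a.e. x we get limsup_k |f_k(x) - f(x)| <= 1/j for every j, hence f_k -> f almost everywhere.
Conclusion: series converges; Borel-Cantelli yields f_k -> f a.e.


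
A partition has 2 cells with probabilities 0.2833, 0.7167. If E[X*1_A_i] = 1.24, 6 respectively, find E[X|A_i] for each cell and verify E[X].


For each cell A_i: E[X|A_i] = E[X*1_A_i] / P(A_i)
Step 1: E[X|A_1] = 1.24 / 0.2833 = 4.376986
Step 2: E[X|A_2] = 6 / 0.7167 = 8.371704
Verification: E[X] = sum E[X*1_A_i] = 1.24 + 6 = 7.24


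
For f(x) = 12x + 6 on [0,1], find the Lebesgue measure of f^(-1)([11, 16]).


f^(-1)([11, 16]) = {x : 11 <= 12x + 6 <= 16}
Solving: (11 - 6)/12 <= x <= (16 - 6)/12
= [0.416667, 0.833333]
Intersecting with [0,1]: [0.416667, 0.833333]
Measure = 0.833333 - 0.416667 = 0.416667


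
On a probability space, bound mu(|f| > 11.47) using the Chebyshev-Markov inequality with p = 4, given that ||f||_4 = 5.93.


Chebyshev/Markov inequality: mu(|f| > eps) <= (||f||_p / eps)^p
Step 1: ||f||_4 / eps = 5.93 / 11.47 = 0.517001
Step 2: Raise to power p = 4:
  (0.517001)^4 = 0.071444
Step 3: Therefore mu(|f| > 11.47) <= 0.071444


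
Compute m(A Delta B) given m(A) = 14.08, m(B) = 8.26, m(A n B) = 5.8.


m(A Delta B) = m(A) + m(B) - 2*m(A n B)
= 14.08 + 8.26 - 2*5.8
= 14.08 + 8.26 - 11.6
= 10.74


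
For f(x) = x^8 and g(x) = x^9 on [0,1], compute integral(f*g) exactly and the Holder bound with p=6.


Step 1: Exact integral of f*g = integral(x^17, 0, 1) = 1/18
     = 0.055556
Step 2: Holder bound with p=6, q=1.2:
  ||f||_p = (integral x^48 dx)^(1/6) = (1/49)^(1/6) = 0.522758
  ||g||_q = (integral x^10.8 dx)^(1/1.2) = (1/11.8)^(1/1.2) = 0.127869
Step 3: Holder bound = ||f||_p * ||g||_q = 0.522758 * 0.127869 = 0.066844
Verification: 0.055556 <= 0.066844 (Holder holds)


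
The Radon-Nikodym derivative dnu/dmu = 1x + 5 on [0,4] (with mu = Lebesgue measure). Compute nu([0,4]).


nu(A) = integral_A (dnu/dmu) dmu = integral_0^4 (1x + 5) dx
Step 1: Antiderivative F(x) = (1/2)x^2 + 5x
Step 2: F(4) = (1/2)*4^2 + 5*4 = 8 + 20 = 28
Step 3: F(0) = (1/2)*0^2 + 5*0 = 0.0 + 0 = 0.0
Step 4: nu([0,4]) = F(4) - F(0) = 28 - 0.0 = 28


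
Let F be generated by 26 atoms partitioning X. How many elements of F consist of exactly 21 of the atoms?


Each element of F is a union of some subset of the 26 atoms.
Elements that are unions of exactly 21 atoms correspond to 21-element subsets of the 26 atoms.
Count = C(26, 21) = 26! / (21! * 5!) = 65780.


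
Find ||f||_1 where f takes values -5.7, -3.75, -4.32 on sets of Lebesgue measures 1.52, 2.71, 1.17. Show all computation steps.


Step 1: Compute |f_i|^1 for each value:
  |-5.7|^1 = 5.7
  |-3.75|^1 = 3.75
  |-4.32|^1 = 4.32
Step 2: Multiply by measures and sum:
  5.7 * 1.52 = 8.664
  3.75 * 2.71 = 10.1625
  4.32 * 1.17 = 5.0544
Sum = 8.664 + 10.1625 + 5.0544 = 23.8809
Step 3: Take the p-th root:
||f||_1 = (23.8809)^(1/1) = 23.8809


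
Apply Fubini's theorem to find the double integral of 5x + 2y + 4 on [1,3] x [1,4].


By Fubini, integrate in x first, then y.
Step 1: Fix y, integrate over x in [1,3]:
  integral(5x + 2y + 4, x=1..3)
  = 5*(3^2 - 1^2)/2 + (2y + 4)*(3 - 1)
  = 20 + (2y + 4)*2
  = 20 + 4y + 8
  = 28 + 4y
Step 2: Integrate over y in [1,4]:
  integral(28 + 4y, y=1..4)
  = 28*3 + 4*(4^2 - 1^2)/2
  = 84 + 30
  = 114


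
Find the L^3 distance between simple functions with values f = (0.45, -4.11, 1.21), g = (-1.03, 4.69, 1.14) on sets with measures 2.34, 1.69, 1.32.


Step 1: Compute differences f_i - g_i:
  0.45 - -1.03 = 1.48
  -4.11 - 4.69 = -8.8
  1.21 - 1.14 = 0.07
Step 2: Compute |diff|^3 * measure for each set:
  |1.48|^3 * 2.34 = 3.241792 * 2.34 = 7.585793
  |-8.8|^3 * 1.69 = 681.472 * 1.69 = 1151.68768
  |0.07|^3 * 1.32 = 3.430000e-04 * 1.32 = 4.527600e-04
Step 3: Sum = 1159.273926
Step 4: ||f-g||_3 = (1159.273926)^(1/3) = 10.504983


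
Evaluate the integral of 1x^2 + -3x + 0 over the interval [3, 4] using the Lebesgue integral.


The Lebesgue integral of a Riemann-integrable function agrees with the Riemann integral.
Antiderivative F(x) = (1/3)x^3 + (-3/2)x^2 + 0x
F(4) = (1/3)*4^3 + (-3/2)*4^2 + 0*4
     = (1/3)*64 + (-3/2)*16 + 0*4
     = 21.333333 + -24 + 0
     = -2.666667
F(3) = -4.5
Integral = F(4) - F(3) = -2.666667 - -4.5 = 1.833333


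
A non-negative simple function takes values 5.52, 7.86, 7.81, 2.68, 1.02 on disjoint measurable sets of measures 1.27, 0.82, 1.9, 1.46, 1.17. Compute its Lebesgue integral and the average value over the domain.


Step 1: Integral = sum(value_i * measure_i)
= 5.52*1.27 + 7.86*0.82 + 7.81*1.9 + 2.68*1.46 + 1.02*1.17
= 7.0104 + 6.4452 + 14.839 + 3.9128 + 1.1934
= 33.4008
Step 2: Total measure of domain = 1.27 + 0.82 + 1.9 + 1.46 + 1.17 = 6.62
Step 3: Average value = 33.4008 / 6.62 = 5.045438


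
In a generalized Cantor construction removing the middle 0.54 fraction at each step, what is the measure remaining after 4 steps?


Step 1: At each step, fraction remaining = 1 - 0.54 = 0.46
Step 2: After 4 steps, measure = (0.46)^4
Step 3: Computing the power step by step:
  After step 1: 0.46
  After step 2: 0.2116
  After step 3: 0.097336
  After step 4: 0.044775
Result = 0.044775


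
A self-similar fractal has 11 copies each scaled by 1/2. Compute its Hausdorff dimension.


For a self-similar set with N copies scaled by 1/r:
dim_H = log(N)/log(r) = log(11)/log(2)
= 2.397895/0.693147
= 3.459432


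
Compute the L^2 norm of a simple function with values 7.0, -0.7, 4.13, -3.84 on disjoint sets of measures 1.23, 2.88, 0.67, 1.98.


Step 1: Compute |f_i|^2 for each value:
  |7.0|^2 = 49
  |-0.7|^2 = 0.49
  |4.13|^2 = 17.0569
  |-3.84|^2 = 14.7456
Step 2: Multiply by measures and sum:
  49 * 1.23 = 60.27
  0.49 * 2.88 = 1.4112
  17.0569 * 0.67 = 11.428123
  14.7456 * 1.98 = 29.196288
Sum = 60.27 + 1.4112 + 11.428123 + 29.196288 = 102.305611
Step 3: Take the p-th root:
||f||_2 = (102.305611)^(1/2) = 10.114624


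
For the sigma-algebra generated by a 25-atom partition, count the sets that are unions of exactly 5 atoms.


Each element of F is a union of some subset of the 25 atoms.
Elements that are unions of exactly 5 atoms correspond to 5-element subsets of the 25 atoms.
Count = C(25, 5) = 25! / (5! * 20!) = 53130.


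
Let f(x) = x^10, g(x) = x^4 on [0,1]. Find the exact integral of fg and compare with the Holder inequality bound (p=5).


Step 1: Exact integral of f*g = integral(x^14, 0, 1) = 1/15
     = 0.066667
Step 2: Holder bound with p=5, q=1.25:
  ||f||_p = (integral x^50 dx)^(1/5) = (1/51)^(1/5) = 0.455497
  ||g||_q = (integral x^5 dx)^(1/1.25) = (1/6)^(1/1.25) = 0.238495
Step 3: Holder bound = ||f||_p * ||g||_q = 0.455497 * 0.238495 = 0.108634
Verification: 0.066667 <= 0.108634 (Holder holds)


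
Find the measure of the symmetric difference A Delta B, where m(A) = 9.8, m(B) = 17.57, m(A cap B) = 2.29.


m(A Delta B) = m(A) + m(B) - 2*m(A n B)
= 9.8 + 17.57 - 2*2.29
= 9.8 + 17.57 - 4.58
= 22.79


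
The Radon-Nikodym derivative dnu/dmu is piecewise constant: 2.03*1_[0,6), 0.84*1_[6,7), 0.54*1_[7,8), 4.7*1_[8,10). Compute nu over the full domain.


Integrate each piece of the Radon-Nikodym derivative:
Step 1: integral_0^6 2.03 dx = 2.03*(6-0) = 2.03*6 = 12.18
Step 2: integral_6^7 0.84 dx = 0.84*(7-6) = 0.84*1 = 0.84
Step 3: integral_7^8 0.54 dx = 0.54*(8-7) = 0.54*1 = 0.54
Step 4: integral_8^10 4.7 dx = 4.7*(10-8) = 4.7*2 = 9.4
Total: 12.18 + 0.84 + 0.54 + 9.4 = 22.96


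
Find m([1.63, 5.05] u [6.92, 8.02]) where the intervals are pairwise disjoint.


For pairwise disjoint intervals, m(union) = sum of lengths.
= (5.05 - 1.63) + (8.02 - 6.92)
= 3.42 + 1.1
= 4.52


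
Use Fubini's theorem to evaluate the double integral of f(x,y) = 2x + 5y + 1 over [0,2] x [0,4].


By Fubini, integrate in x first, then y.
Step 1: Fix y, integrate over x in [0,2]:
  integral(2x + 5y + 1, x=0..2)
  = 2*(2^2 - 0^2)/2 + (5y + 1)*(2 - 0)
  = 4 + (5y + 1)*2
  = 4 + 10y + 2
  = 6 + 10y
Step 2: Integrate over y in [0,4]:
  integral(6 + 10y, y=0..4)
  = 6*4 + 10*(4^2 - 0^2)/2
  = 24 + 80
  = 104


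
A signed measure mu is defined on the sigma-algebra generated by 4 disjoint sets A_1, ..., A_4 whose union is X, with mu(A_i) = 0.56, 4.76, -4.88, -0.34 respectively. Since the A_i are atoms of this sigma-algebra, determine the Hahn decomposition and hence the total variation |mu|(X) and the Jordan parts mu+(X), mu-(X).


Step 1: Every measurable set is a union of atoms (the cells / points), so a Hahn decomposition is
  obtained by grouping atoms by sign: P = union of atoms with mu > 0, N = union of the remaining atoms.
  Atoms in P (indices): 1, 2;  atoms in N (indices): 3, 4
  Positive values: 0.56, 4.76
  Negative values: -4.88, -0.34
Step 2: mu+(X) = mu(P) = sum of positive atom values = 5.32
Step 3: mu-(X) = -mu(N) = sum of |negative atom values| = 5.22
Step 4: |mu|(X) = mu+(X) + mu-(X) = 5.32 + 5.22 = 10.54


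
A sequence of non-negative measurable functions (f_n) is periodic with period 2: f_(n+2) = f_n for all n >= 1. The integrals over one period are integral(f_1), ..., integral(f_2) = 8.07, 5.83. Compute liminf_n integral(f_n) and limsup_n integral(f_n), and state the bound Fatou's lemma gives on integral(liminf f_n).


The sequence (integral(f_n)) is periodic with period 2, repeating the values 8.07, 5.83 indefinitely.
Step 1: For a periodic sequence, every tail (a_m, a_(m+1), ...) contains all 2 period values infinitely often.
Step 2: Hence inf of every tail = min of the period values = min(8.07, 5.83) = 5.83.
        liminf_n integral(f_n) = sup over m of (inf of tail from m) = 5.83.
Step 3: Similarly sup of every tail = max of the period values = 8.07.
        limsup_n integral(f_n) = 8.07.
Step 4: Fatou's lemma: integral(liminf_n f_n) <= liminf_n integral(f_n) = 5.83.
        So the integral of the pointwise liminf is at most 5.83.


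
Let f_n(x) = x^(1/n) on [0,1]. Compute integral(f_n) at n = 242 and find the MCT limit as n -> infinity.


At n = 242: f_242(x) = x^(1/242).
Step 1: integral(x^(1/242), 0, 1) = [x^(1/242+1) / (1/242+1)] from 0 to 1
     = 1 / (1/242 + 1) = 1 / ((242+1)/242) = 242/(242+1)
     = 242/243 = 0.995885
Step 2: As n -> infinity, f_n(x) = x^(1/n) -> 1 for x in (0,1], and f_n is increasing in n.
By MCT, lim_n integral(f_n) = integral(lim_n f_n) = integral(1, 0, 1) = 1.
Step 3: Verify convergence: 242/243 = 0.995885 -> 1


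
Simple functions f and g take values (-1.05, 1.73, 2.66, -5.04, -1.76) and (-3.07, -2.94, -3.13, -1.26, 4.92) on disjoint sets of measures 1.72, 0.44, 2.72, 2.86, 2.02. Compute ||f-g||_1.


Step 1: Compute differences f_i - g_i:
  -1.05 - -3.07 = 2.02
  1.73 - -2.94 = 4.67
  2.66 - -3.13 = 5.79
  -5.04 - -1.26 = -3.78
  -1.76 - 4.92 = -6.68
Step 2: Compute |diff|^1 * measure for each set:
  |2.02|^1 * 1.72 = 2.02 * 1.72 = 3.4744
  |4.67|^1 * 0.44 = 4.67 * 0.44 = 2.0548
  |5.79|^1 * 2.72 = 5.79 * 2.72 = 15.7488
  |-3.78|^1 * 2.86 = 3.78 * 2.86 = 10.8108
  |-6.68|^1 * 2.02 = 6.68 * 2.02 = 13.4936
Step 3: Sum = 45.5824
Step 4: ||f-g||_1 = (45.5824)^(1/1) = 45.5824


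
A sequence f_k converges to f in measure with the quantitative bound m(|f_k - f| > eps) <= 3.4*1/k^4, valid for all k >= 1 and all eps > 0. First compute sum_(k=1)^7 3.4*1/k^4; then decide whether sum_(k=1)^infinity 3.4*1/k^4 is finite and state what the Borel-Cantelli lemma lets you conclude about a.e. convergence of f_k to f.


Step 1: List the terms 3.4*1/k^4 for k = 1 to 7:
  k=1: 3.4
  k=2: 0.2125
  k=3: 0.041975
  k=4: 0.013281
  k=5: 0.00544
  k=6: 0.002623
  k=7: 0.001416
Step 2: Partial sum = 3.4 + 0.2125 + 0.041975 + 0.013281 + 0.00544 + 0.002623 + 0.001416
     = 3.677236
Step 3: The full series sum_(k>=1) 3.4*1/k^4 converges (p-series with p = 4 > 1; a constant multiple of a convergent series converges).
Step 4: Fix eps > 0. Since sum_k m(|f_k - f| > eps) < infinity, the Borel-Cantelli lemma gives
        m(limsup_k {|f_k - f| > eps}) = 0, i.e. for a.e. x, |f_k(x) - f(x)| <= eps for all large k.
        Applying this with eps = 1/j for j = 1, 2, ... and intersecting the countably many full-measure sets,
        for a.e. x we get limsup_k |f_k(x) - f(x)| <= 1/j for every j, hence f_k -> f almost everywhere.
Conclusion: series converges; Borel-Cantelli yields f_k -> f a.e.


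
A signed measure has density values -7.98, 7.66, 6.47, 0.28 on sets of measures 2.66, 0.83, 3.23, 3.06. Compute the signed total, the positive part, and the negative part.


Step 1: Compute signed measure on each set:
  Set 1: -7.98 * 2.66 = -21.2268
  Set 2: 7.66 * 0.83 = 6.3578
  Set 3: 6.47 * 3.23 = 20.8981
  Set 4: 0.28 * 3.06 = 0.8568
Step 2: Total signed measure = (-21.2268) + (6.3578) + (20.8981) + (0.8568)
     = 6.8859
Step 3: Positive part mu+(X) = sum of positive contributions = 28.1127
Step 4: Negative part mu-(X) = |sum of negative contributions| = 21.2268


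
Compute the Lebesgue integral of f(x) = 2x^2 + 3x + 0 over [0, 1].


The Lebesgue integral of a Riemann-integrable function agrees with the Riemann integral.
Antiderivative F(x) = (2/3)x^3 + (3/2)x^2 + 0x
F(1) = (2/3)*1^3 + (3/2)*1^2 + 0*1
     = (2/3)*1 + (3/2)*1 + 0*1
     = 0.666667 + 1.5 + 0
     = 2.166667
F(0) = 0.0
Integral = F(1) - F(0) = 2.166667 - 0.0 = 2.166667


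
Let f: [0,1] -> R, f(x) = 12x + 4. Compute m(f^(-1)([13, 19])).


f^(-1)([13, 19]) = {x : 13 <= 12x + 4 <= 19}
Solving: (13 - 4)/12 <= x <= (19 - 4)/12
= [0.75, 1.25]
Intersecting with [0,1]: [0.75, 1]
Measure = 1 - 0.75 = 0.25


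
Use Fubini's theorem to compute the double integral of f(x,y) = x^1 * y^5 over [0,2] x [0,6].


By Fubini's theorem, the double integral factors as a product of single integrals:
Step 1: integral_0^2 x^1 dx = [x^2/2] from 0 to 2
     = 2^2/2 = 2
Step 2: integral_0^6 y^5 dy = [y^6/6] from 0 to 6
     = 6^6/6 = 7776
Step 3: Double integral = 2 * 7776 = 15552


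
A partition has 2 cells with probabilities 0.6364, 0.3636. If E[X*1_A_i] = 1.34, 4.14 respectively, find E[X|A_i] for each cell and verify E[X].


For each cell A_i: E[X|A_i] = E[X*1_A_i] / P(A_i)
Step 1: E[X|A_1] = 1.34 / 0.6364 = 2.105594
Step 2: E[X|A_2] = 4.14 / 0.3636 = 11.386139
Verification: E[X] = sum E[X*1_A_i] = 1.34 + 4.14 = 5.48


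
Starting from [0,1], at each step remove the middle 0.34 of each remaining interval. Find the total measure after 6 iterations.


Step 1: At each step, fraction remaining = 1 - 0.34 = 0.66
Step 2: After 6 steps, measure = (0.66)^6
Step 3: Computing the power step by step:
  After step 1: 0.66
  After step 2: 0.4356
  After step 3: 0.287496
  After step 4: 0.189747
  After step 5: 0.125233
  ...
Result = 0.082654
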